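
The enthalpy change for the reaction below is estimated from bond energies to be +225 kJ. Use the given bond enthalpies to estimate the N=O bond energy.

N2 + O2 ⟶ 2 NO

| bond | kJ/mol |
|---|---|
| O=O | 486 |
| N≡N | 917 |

D(N=O) ≈ 589 kJ/mol

Let D be the N=O bond energy.
Σ(broken) = 1×917 + 1×486 = 1403
Σ(formed) = 2×D = 2D
ΔH = Σ(broken) − Σ(formed) = (1403) − (2D) = +1403 − 2D
Setting this equal to +225 kJ gives 2D = 1178, so D = 589 kJ/mol.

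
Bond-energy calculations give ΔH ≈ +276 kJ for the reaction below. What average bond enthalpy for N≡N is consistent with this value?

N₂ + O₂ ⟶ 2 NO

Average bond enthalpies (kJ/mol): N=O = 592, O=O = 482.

Let D be the N≡N bond energy.
Σ(broken) = 1×D + 1×482 = 482 + D
Σ(formed) = 2×592 = 1184
ΔH = Σ(broken) − Σ(formed) = (482 + D) − (1184) = −702 + D
Setting this equal to +276 kJ gives D = 978 kJ/mol.

D(N≡N) ≈ 978 kJ/mol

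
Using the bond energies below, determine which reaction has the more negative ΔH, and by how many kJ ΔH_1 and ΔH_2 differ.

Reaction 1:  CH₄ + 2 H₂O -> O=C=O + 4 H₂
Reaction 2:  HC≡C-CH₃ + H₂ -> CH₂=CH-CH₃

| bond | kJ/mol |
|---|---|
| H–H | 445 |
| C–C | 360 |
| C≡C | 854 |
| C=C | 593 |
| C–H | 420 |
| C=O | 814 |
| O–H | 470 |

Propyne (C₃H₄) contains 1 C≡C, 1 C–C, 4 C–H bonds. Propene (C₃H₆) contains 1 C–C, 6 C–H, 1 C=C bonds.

Reaction 2, by 286 kJ

Reaction 1:
  Bonds broken (reactants):
    C–H: 4 × 420 = 1680
    O–H: 4 × 470 = 1880
    Σ(broken) = 3560 kJ
  Bonds formed (products):
    C=O: 2 × 814 = 1628
    H–H: 4 × 445 = 1780
    Σ(formed) = 3408 kJ
  ΔH_1 = 3560 − 3408 = +152 kJ
Reaction 2:
  Bonds broken (reactants):
    C≡C: 1 × 854 = 854
    C–C: 1 × 360 = 360
    C–H: 4 × 420 = 1680
    H–H: 1 × 445 = 445
    Σ(broken) = 3339 kJ
  Bonds formed (products):
    C–C: 1 × 360 = 360
    C–H: 6 × 420 = 2520
    C=C: 1 × 593 = 593
    Σ(formed) = 3473 kJ
  ΔH_2 = 3339 − 3473 = −134 kJ
ΔH_1 − ΔH_2 = +286 kJ, so reaction 2 has the more negative ΔH; |ΔH_1 − ΔH_2| = 286 kJ.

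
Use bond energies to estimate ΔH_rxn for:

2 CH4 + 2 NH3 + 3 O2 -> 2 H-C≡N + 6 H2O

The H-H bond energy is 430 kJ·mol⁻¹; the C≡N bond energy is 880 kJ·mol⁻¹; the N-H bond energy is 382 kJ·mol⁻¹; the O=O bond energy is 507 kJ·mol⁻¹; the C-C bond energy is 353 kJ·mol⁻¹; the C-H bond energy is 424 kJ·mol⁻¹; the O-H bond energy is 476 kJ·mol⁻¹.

Bonds broken (reactants):
  C-H: 8 × 424 = 3392
  N-H: 6 × 382 = 2292
  O=O: 3 × 507 = 1521
  Σ(broken) = 7205 kJ
Bonds formed (products):
  C≡N: 2 × 880 = 1760
  C-H: 2 × 424 = 848
  O-H: 12 × 476 = 5712
  Σ(formed) = 8320 kJ
ΔH = Σ(broken) − Σ(formed) = 7205 − 8320 = −1115 kJ

ΔH ≈ −1115 kJ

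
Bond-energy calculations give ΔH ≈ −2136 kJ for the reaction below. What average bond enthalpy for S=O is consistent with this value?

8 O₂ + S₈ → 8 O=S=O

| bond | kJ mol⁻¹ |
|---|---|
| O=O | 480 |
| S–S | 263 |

Let D be the S=O bond energy.
Σ(broken) = 8×480 + 8×263 = 5944
Σ(formed) = 16×D = 16D
ΔH = Σ(broken) − Σ(formed) = (5944) − (16D) = +5944 − 16D
Setting this equal to −2136 kJ gives 16D = 8080, so D = 505 kJ/mol.

D(S=O) ≈ 505 kJ/mol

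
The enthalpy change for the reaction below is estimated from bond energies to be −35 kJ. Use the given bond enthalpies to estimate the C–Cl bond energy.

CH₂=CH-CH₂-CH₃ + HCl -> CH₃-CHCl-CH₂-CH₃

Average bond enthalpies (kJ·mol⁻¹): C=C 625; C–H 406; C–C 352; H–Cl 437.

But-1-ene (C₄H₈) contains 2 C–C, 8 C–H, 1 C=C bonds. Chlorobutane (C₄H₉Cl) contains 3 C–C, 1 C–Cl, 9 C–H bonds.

Let D be the C–Cl bond energy.
Σ(broken) = 2×352 + 8×406 + 1×625 + 1×437 = 5014
Σ(formed) = 3×352 + 1×D + 9×406 = 4710 + D
ΔH = Σ(broken) − Σ(formed) = (5014) − (4710 + D) = +304 − D
Setting this equal to −35 kJ gives D = 339 kJ/mol.

D(C–Cl) ≈ 339 kJ/mol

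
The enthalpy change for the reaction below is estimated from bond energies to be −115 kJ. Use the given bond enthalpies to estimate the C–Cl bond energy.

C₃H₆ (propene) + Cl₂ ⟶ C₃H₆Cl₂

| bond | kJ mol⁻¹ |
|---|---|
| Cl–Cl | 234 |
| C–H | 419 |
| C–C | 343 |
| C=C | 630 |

D(C–Cl) ≈ 318 kJ/mol

Let D be the C–Cl bond energy.
Σ(broken) = 1×343 + 6×419 + 1×630 + 1×234 = 3721
Σ(formed) = 2×343 + 2×D + 6×419 = 3200 + 2D
ΔH = Σ(broken) − Σ(formed) = (3721) − (3200 + 2D) = +521 − 2D
Setting this equal to −115 kJ gives 2D = 636, so D = 318 kJ/mol.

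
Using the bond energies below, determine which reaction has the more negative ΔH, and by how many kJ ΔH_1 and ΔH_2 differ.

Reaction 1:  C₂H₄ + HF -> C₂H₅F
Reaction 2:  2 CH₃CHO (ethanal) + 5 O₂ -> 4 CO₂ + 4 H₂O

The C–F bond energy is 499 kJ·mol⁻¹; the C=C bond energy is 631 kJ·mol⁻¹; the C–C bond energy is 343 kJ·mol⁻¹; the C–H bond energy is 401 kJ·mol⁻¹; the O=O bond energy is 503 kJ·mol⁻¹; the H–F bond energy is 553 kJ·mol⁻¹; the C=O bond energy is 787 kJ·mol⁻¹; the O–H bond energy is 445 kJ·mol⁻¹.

Reaction 1:
  Bonds broken (reactants):
    C–H: 4 × 401 = 1604
    C=C: 1 × 631 = 631
    H–F: 1 × 553 = 553
    Σ(broken) = 2788 kJ
  Bonds formed (products):
    C–C: 1 × 343 = 343
    C–F: 1 × 499 = 499
    C–H: 5 × 401 = 2005
    Σ(formed) = 2847 kJ
  ΔH_1 = 2788 − 2847 = −59 kJ
Reaction 2:
  Bonds broken (reactants):
    C–C: 2 × 343 = 686
    C–H: 8 × 401 = 3208
    C=O: 2 × 787 = 1574
    O=O: 5 × 503 = 2515
    Σ(broken) = 7983 kJ
  Bonds formed (products):
    C=O: 8 × 787 = 6296
    O–H: 8 × 445 = 3560
    Σ(formed) = 9856 kJ
  ΔH_2 = 7983 − 9856 = −1873 kJ
ΔH_1 − ΔH_2 = +1814 kJ, so reaction 2 has the more negative ΔH; |ΔH_1 − ΔH_2| = 1814 kJ.

Reaction 2, by 1814 kJ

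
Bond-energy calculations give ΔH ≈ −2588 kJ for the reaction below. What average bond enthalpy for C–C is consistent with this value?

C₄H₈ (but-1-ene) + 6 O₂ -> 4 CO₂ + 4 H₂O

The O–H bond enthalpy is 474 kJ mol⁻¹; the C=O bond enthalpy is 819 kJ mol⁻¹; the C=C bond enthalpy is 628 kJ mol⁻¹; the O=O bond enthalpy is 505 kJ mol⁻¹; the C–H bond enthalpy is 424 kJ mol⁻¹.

D(C–C) ≈ 353 kJ/mol

Let D be the C–C bond energy.
Σ(broken) = 2×D + 8×424 + 1×628 + 6×505 = 7050 + 2D
Σ(formed) = 8×819 + 8×474 = 10344
ΔH = Σ(broken) − Σ(formed) = (7050 + 2D) − (10344) = −3294 + 2D
Setting this equal to −2588 kJ gives 2D = 706, so D = 353 kJ/mol.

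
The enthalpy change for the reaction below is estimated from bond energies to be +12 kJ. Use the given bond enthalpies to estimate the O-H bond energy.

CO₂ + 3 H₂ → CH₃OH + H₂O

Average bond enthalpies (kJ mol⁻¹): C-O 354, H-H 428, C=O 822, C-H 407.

Let D be the O-H bond energy.
Σ(broken) = 2×822 + 3×428 = 2928
Σ(formed) = 3×407 + 1×354 + 3×D = 1575 + 3D
ΔH = Σ(broken) − Σ(formed) = (2928) − (1575 + 3D) = +1353 − 3D
Setting this equal to +12 kJ gives 3D = 1341, so D = 447 kJ/mol.

D(O-H) ≈ 447 kJ/mol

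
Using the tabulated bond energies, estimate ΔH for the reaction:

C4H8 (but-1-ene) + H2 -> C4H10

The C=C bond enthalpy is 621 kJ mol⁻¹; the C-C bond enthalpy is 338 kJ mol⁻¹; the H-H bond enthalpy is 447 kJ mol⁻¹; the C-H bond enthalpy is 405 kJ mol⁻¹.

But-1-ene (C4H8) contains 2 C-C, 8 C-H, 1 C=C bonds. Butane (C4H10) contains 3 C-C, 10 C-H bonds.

Bonds broken (reactants):
  C-C: 2 × 338 = 676
  C-H: 8 × 405 = 3240
  C=C: 1 × 621 = 621
  H-H: 1 × 447 = 447
  Σ(broken) = 4984 kJ
Bonds formed (products):
  C-C: 3 × 338 = 1014
  C-H: 10 × 405 = 4050
  Σ(formed) = 5064 kJ
ΔH = Σ(broken) − Σ(formed) = 4984 − 5064 = −80 kJ

ΔH ≈ −80 kJ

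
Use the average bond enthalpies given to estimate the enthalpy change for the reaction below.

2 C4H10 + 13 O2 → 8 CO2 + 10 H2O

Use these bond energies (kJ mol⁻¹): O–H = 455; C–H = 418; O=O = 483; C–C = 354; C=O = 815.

Bonds broken (reactants):
  C–C: 6 × 354 = 2124
  C–H: 20 × 418 = 8360
  O=O: 13 × 483 = 6279
  Σ(broken) = 16763 kJ
Bonds formed (products):
  C=O: 16 × 815 = 13040
  O–H: 20 × 455 = 9100
  Σ(formed) = 22140 kJ
ΔH = Σ(broken) − Σ(formed) = 16763 − 22140 = −5377 kJ

ΔH ≈ −5377 kJ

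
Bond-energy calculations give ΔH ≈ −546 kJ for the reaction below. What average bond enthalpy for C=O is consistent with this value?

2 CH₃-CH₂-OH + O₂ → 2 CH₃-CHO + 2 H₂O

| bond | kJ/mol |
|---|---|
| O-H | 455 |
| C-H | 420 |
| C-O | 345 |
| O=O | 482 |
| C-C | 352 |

Let D be the C=O bond energy.
Σ(broken) = 2×352 + 10×420 + 2×345 + 2×455 + 1×482 = 6986
Σ(formed) = 2×352 + 8×420 + 2×D + 4×455 = 5884 + 2D
ΔH = Σ(broken) − Σ(formed) = (6986) − (5884 + 2D) = +1102 − 2D
Setting this equal to −546 kJ gives 2D = 1648, so D = 824 kJ/mol.

D(C=O) ≈ 824 kJ/mol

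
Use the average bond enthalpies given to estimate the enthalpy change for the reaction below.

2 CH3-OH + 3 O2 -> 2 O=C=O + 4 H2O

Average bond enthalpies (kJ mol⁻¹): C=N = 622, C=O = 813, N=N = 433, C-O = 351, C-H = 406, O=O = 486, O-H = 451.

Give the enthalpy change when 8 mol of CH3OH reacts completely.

Bonds broken (reactants):
  C-H: 6 × 406 = 2436
  C-O: 2 × 351 = 702
  O-H: 2 × 451 = 902
  O=O: 3 × 486 = 1458
  Σ(broken) = 5498 kJ
Bonds formed (products):
  C=O: 4 × 813 = 3252
  O-H: 8 × 451 = 3608
  Σ(formed) = 6860 kJ
ΔH = Σ(broken) − Σ(formed) = 5498 − 6860 = −1362 kJ
For 4× the reaction as written: 4 × (−1362) = −5448 kJ

ΔH = −5448 kJ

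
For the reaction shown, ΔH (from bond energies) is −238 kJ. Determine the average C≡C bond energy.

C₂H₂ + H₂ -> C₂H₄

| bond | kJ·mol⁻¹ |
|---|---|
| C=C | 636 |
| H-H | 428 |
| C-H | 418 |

D(C≡C) ≈ 806 kJ/mol

Let D be the C≡C bond energy.
Σ(broken) = 1×D + 2×418 + 1×428 = 1264 + D
Σ(formed) = 4×418 + 1×636 = 2308
ΔH = Σ(broken) − Σ(formed) = (1264 + D) − (2308) = −1044 + D
Setting this equal to −238 kJ gives D = 806 kJ/mol.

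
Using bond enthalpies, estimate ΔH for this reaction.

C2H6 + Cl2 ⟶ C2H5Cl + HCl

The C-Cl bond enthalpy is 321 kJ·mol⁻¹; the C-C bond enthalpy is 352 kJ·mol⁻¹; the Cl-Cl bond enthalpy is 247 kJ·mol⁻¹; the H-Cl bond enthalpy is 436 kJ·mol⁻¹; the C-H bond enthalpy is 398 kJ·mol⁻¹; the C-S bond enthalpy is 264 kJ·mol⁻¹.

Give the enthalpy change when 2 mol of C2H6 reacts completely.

ΔH = −224 kJ

Bonds broken (reactants):
  C-C: 1 × 352 = 352
  C-H: 6 × 398 = 2388
  Cl-Cl: 1 × 247 = 247
  Σ(broken) = 2987 kJ
Bonds formed (products):
  C-C: 1 × 352 = 352
  C-Cl: 1 × 321 = 321
  C-H: 5 × 398 = 1990
  H-Cl: 1 × 436 = 436
  Σ(formed) = 3099 kJ
ΔH = Σ(broken) − Σ(formed) = 2987 − 3099 = −112 kJ
For 2× the reaction as written: 2 × (−112) = −224 kJ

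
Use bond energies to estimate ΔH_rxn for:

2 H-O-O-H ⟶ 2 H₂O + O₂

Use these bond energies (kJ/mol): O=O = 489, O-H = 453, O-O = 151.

Bonds broken (reactants):
  O-H: 4 × 453 = 1812
  O-O: 2 × 151 = 302
  Σ(broken) = 2114 kJ
Bonds formed (products):
  O-H: 4 × 453 = 1812
  O=O: 1 × 489 = 489
  Σ(formed) = 2301 kJ
ΔH = Σ(broken) − Σ(formed) = 2114 − 2301 = −187 kJ

ΔH ≈ −187 kJ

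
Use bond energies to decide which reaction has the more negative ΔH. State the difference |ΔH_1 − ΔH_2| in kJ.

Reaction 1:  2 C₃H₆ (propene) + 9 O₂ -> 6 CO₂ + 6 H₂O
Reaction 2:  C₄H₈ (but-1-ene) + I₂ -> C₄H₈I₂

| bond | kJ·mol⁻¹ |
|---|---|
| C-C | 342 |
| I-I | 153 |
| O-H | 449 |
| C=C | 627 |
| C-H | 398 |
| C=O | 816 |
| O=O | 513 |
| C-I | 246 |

Reaction 1, by 3795 kJ

Reaction 1:
  Bonds broken (reactants):
    C-C: 2 × 342 = 684
    C-H: 12 × 398 = 4776
    C=C: 2 × 627 = 1254
    O=O: 9 × 513 = 4617
    Σ(broken) = 11331 kJ
  Bonds formed (products):
    C=O: 12 × 816 = 9792
    O-H: 12 × 449 = 5388
    Σ(formed) = 15180 kJ
  ΔH_1 = 11331 − 15180 = −3849 kJ
Reaction 2:
  Bonds broken (reactants):
    C-C: 2 × 342 = 684
    C-H: 8 × 398 = 3184
    C=C: 1 × 627 = 627
    I-I: 1 × 153 = 153
    Σ(broken) = 4648 kJ
  Bonds formed (products):
    C-C: 3 × 342 = 1026
    C-H: 8 × 398 = 3184
    C-I: 2 × 246 = 492
    Σ(formed) = 4702 kJ
  ΔH_2 = 4648 − 4702 = −54 kJ
ΔH_1 − ΔH_2 = −3795 kJ, so reaction 1 has the more negative ΔH; |ΔH_1 − ΔH_2| = 3795 kJ.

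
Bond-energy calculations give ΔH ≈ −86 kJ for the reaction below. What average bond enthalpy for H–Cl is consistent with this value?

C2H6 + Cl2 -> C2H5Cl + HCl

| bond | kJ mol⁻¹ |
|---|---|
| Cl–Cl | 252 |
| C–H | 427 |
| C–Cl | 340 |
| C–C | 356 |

D(H–Cl) ≈ 425 kJ/mol

Let D be the H–Cl bond energy.
Σ(broken) = 1×356 + 6×427 + 1×252 = 3170
Σ(formed) = 1×356 + 1×340 + 5×427 + 1×D = 2831 + D
ΔH = Σ(broken) − Σ(formed) = (3170) − (2831 + D) = +339 − D
Setting this equal to −86 kJ gives D = 425 kJ/mol.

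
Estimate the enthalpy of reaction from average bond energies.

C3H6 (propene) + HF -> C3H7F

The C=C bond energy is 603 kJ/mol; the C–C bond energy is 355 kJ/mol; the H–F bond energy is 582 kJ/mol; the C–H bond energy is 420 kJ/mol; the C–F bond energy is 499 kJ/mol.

ΔH ≈ −89 kJ

Bonds broken (reactants):
  C–C: 1 × 355 = 355
  C–H: 6 × 420 = 2520
  C=C: 1 × 603 = 603
  H–F: 1 × 582 = 582
  Σ(broken) = 4060 kJ
Bonds formed (products):
  C–C: 2 × 355 = 710
  C–F: 1 × 499 = 499
  C–H: 7 × 420 = 2940
  Σ(formed) = 4149 kJ
ΔH = Σ(broken) − Σ(formed) = 4060 − 4149 = −89 kJ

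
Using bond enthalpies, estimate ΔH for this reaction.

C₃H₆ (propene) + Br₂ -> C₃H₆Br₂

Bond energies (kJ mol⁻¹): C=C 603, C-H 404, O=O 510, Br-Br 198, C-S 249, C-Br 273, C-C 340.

Bonds broken (reactants):
  Br-Br: 1 × 198 = 198
  C-C: 1 × 340 = 340
  C-H: 6 × 404 = 2424
  C=C: 1 × 603 = 603
  Σ(broken) = 3565 kJ
Bonds formed (products):
  C-Br: 2 × 273 = 546
  C-C: 2 × 340 = 680
  C-H: 6 × 404 = 2424
  Σ(formed) = 3650 kJ
ΔH = Σ(broken) − Σ(formed) = 3565 − 3650 = −85 kJ

ΔH ≈ −85 kJ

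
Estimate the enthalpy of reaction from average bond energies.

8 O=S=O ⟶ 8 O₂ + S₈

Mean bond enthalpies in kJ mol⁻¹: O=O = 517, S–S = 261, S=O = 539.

Bonds broken (reactants):
  S=O: 16 × 539 = 8624
  Σ(broken) = 8624 kJ
Bonds formed (products):
  O=O: 8 × 517 = 4136
  S–S: 8 × 261 = 2088
  Σ(formed) = 6224 kJ
ΔH = Σ(broken) − Σ(formed) = 8624 − 6224 = +2400 kJ

ΔH ≈ +2400 kJ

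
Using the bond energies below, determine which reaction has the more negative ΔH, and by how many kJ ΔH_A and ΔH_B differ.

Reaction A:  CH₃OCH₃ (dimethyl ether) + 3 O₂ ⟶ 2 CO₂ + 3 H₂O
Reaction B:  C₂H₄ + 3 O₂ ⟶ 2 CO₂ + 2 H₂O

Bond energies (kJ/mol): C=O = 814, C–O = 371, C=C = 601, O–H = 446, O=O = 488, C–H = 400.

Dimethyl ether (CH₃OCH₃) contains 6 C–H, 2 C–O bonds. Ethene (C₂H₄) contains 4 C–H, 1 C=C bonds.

Reaction B, by 49 kJ

Reaction A:
  Bonds broken (reactants):
    C–H: 6 × 400 = 2400
    C–O: 2 × 371 = 742
    O=O: 3 × 488 = 1464
    Σ(broken) = 4606 kJ
  Bonds formed (products):
    C=O: 4 × 814 = 3256
    O–H: 6 × 446 = 2676
    Σ(formed) = 5932 kJ
  ΔH_A = 4606 − 5932 = −1326 kJ
Reaction B:
  Bonds broken (reactants):
    C–H: 4 × 400 = 1600
    C=C: 1 × 601 = 601
    O=O: 3 × 488 = 1464
    Σ(broken) = 3665 kJ
  Bonds formed (products):
    C=O: 4 × 814 = 3256
    O–H: 4 × 446 = 1784
    Σ(formed) = 5040 kJ
  ΔH_B = 3665 − 5040 = −1375 kJ
ΔH_A − ΔH_B = +49 kJ, so reaction B has the more negative ΔH; |ΔH_A − ΔH_B| = 49 kJ.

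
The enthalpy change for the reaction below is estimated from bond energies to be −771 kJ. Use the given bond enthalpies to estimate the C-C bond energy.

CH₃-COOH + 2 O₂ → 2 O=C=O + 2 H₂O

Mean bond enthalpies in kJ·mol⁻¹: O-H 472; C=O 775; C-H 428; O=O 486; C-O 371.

Let D be the C-C bond energy.
Σ(broken) = 1×D + 3×428 + 1×371 + 1×775 + 1×472 + 2×486 = 3874 + D
Σ(formed) = 4×775 + 4×472 = 4988
ΔH = Σ(broken) − Σ(formed) = (3874 + D) − (4988) = −1114 + D
Setting this equal to −771 kJ gives D = 343 kJ/mol.

D(C-C) ≈ 343 kJ/mol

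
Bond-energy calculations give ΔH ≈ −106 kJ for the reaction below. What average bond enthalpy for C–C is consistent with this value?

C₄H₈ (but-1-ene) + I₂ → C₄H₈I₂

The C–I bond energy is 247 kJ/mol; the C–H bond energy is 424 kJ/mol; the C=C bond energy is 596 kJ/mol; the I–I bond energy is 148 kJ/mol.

Let D be the C–C bond energy.
Σ(broken) = 2×D + 8×424 + 1×596 + 1×148 = 4136 + 2D
Σ(formed) = 3×D + 8×424 + 2×247 = 3886 + 3D
ΔH = Σ(broken) − Σ(formed) = (4136 + 2D) − (3886 + 3D) = +250 − D
Setting this equal to −106 kJ gives D = 356 kJ/mol.

D(C–C) ≈ 356 kJ/mol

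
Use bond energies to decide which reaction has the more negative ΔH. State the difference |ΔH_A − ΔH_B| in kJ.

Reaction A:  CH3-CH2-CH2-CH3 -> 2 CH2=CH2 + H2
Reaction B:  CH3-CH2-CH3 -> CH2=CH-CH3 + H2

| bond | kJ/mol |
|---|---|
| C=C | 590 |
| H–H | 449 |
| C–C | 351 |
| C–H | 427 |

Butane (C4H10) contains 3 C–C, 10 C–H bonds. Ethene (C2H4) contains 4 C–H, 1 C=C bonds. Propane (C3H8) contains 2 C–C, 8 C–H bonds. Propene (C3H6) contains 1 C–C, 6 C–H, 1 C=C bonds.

Reaction A:
  Bonds broken (reactants):
    C–C: 3 × 351 = 1053
    C–H: 10 × 427 = 4270
    Σ(broken) = 5323 kJ
  Bonds formed (products):
    C–H: 8 × 427 = 3416
    C=C: 2 × 590 = 1180
    H–H: 1 × 449 = 449
    Σ(formed) = 5045 kJ
  ΔH_A = 5323 − 5045 = +278 kJ
Reaction B:
  Bonds broken (reactants):
    C–C: 2 × 351 = 702
    C–H: 8 × 427 = 3416
    Σ(broken) = 4118 kJ
  Bonds formed (products):
    C–C: 1 × 351 = 351
    C–H: 6 × 427 = 2562
    C=C: 1 × 590 = 590
    H–H: 1 × 449 = 449
    Σ(formed) = 3952 kJ
  ΔH_B = 4118 − 3952 = +166 kJ
ΔH_A − ΔH_B = +112 kJ, so reaction B has the more negative ΔH; |ΔH_A − ΔH_B| = 112 kJ.

Reaction B, by 112 kJ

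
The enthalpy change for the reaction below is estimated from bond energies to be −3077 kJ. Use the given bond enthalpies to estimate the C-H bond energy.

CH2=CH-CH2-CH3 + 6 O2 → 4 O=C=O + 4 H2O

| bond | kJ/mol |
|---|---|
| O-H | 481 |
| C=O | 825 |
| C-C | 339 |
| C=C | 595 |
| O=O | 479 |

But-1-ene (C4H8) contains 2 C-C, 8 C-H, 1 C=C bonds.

D(C-H) ≈ 403 kJ/mol

Let D be the C-H bond energy.
Σ(broken) = 2×339 + 8×D + 1×595 + 6×479 = 4147 + 8D
Σ(formed) = 8×825 + 8×481 = 10448
ΔH = Σ(broken) − Σ(formed) = (4147 + 8D) − (10448) = −6301 + 8D
Setting this equal to −3077 kJ gives 8D = 3224, so D = 403 kJ/mol.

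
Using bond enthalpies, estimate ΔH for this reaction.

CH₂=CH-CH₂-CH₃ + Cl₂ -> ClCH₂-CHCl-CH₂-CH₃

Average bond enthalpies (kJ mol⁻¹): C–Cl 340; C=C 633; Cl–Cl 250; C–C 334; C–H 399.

ΔH ≈ −131 kJ

Bonds broken (reactants):
  C–C: 2 × 334 = 668
  C–H: 8 × 399 = 3192
  C=C: 1 × 633 = 633
  Cl–Cl: 1 × 250 = 250
  Σ(broken) = 4743 kJ
Bonds formed (products):
  C–C: 3 × 334 = 1002
  C–Cl: 2 × 340 = 680
  C–H: 8 × 399 = 3192
  Σ(formed) = 4874 kJ
ΔH = Σ(broken) − Σ(formed) = 4743 − 4874 = −131 kJ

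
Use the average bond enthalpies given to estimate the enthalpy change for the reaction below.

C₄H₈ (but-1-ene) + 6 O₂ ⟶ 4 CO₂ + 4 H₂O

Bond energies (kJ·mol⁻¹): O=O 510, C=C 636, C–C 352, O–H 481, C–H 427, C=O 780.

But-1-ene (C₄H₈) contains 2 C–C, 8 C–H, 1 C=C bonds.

Bonds broken (reactants):
  C–C: 2 × 352 = 704
  C–H: 8 × 427 = 3416
  C=C: 1 × 636 = 636
  O=O: 6 × 510 = 3060
  Σ(broken) = 7816 kJ
Bonds formed (products):
  C=O: 8 × 780 = 6240
  O–H: 8 × 481 = 3848
  Σ(formed) = 10088 kJ
ΔH = Σ(broken) − Σ(formed) = 7816 − 10088 = −2272 kJ

ΔH ≈ −2272 kJ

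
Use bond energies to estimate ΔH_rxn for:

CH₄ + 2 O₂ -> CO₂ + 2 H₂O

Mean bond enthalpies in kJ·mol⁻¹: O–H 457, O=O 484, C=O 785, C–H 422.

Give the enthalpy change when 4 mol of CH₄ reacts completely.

Bonds broken (reactants):
  C–H: 4 × 422 = 1688
  O=O: 2 × 484 = 968
  Σ(broken) = 2656 kJ
Bonds formed (products):
  C=O: 2 × 785 = 1570
  O–H: 4 × 457 = 1828
  Σ(formed) = 3398 kJ
ΔH = Σ(broken) − Σ(formed) = 2656 − 3398 = −742 kJ
For 4× the reaction as written: 4 × (−742) = −2968 kJ

ΔH = −2968 kJ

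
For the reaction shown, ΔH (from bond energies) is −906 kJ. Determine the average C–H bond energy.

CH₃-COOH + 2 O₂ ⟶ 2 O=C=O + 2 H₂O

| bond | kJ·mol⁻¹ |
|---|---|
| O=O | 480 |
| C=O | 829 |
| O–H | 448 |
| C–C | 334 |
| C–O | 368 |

D(C–H) ≈ 421 kJ/mol

Let D be the C–H bond energy.
Σ(broken) = 1×334 + 3×D + 1×368 + 1×829 + 1×448 + 2×480 = 2939 + 3D
Σ(formed) = 4×829 + 4×448 = 5108
ΔH = Σ(broken) − Σ(formed) = (2939 + 3D) − (5108) = −2169 + 3D
Setting this equal to −906 kJ gives 3D = 1263, so D = 421 kJ/mol.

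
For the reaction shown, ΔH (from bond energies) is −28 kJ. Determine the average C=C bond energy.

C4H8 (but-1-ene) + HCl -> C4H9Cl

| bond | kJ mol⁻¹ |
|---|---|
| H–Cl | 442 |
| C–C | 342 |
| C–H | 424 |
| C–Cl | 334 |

Let D be the C=C bond energy.
Σ(broken) = 2×342 + 8×424 + 1×D + 1×442 = 4518 + D
Σ(formed) = 3×342 + 1×334 + 9×424 = 5176
ΔH = Σ(broken) − Σ(formed) = (4518 + D) − (5176) = −658 + D
Setting this equal to −28 kJ gives D = 630 kJ/mol.

D(C=C) ≈ 630 kJ/mol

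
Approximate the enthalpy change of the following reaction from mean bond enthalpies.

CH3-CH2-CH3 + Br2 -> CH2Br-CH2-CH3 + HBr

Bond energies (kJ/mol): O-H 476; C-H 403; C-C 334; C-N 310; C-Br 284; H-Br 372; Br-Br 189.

ΔH ≈ −64 kJ

Bonds broken (reactants):
  Br-Br: 1 × 189 = 189
  C-C: 2 × 334 = 668
  C-H: 8 × 403 = 3224
  Σ(broken) = 4081 kJ
Bonds formed (products):
  C-Br: 1 × 284 = 284
  C-C: 2 × 334 = 668
  C-H: 7 × 403 = 2821
  H-Br: 1 × 372 = 372
  Σ(formed) = 4145 kJ
ΔH = Σ(broken) − Σ(formed) = 4081 − 4145 = −64 kJ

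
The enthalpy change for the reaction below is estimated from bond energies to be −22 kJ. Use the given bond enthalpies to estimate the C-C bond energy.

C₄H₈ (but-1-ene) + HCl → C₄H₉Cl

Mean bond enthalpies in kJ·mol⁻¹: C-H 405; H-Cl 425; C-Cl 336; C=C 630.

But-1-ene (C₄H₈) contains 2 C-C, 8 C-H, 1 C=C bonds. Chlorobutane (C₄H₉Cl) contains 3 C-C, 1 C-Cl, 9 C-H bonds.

D(C-C) ≈ 336 kJ/mol

Let D be the C-C bond energy.
Σ(broken) = 2×D + 8×405 + 1×630 + 1×425 = 4295 + 2D
Σ(formed) = 3×D + 1×336 + 9×405 = 3981 + 3D
ΔH = Σ(broken) − Σ(formed) = (4295 + 2D) − (3981 + 3D) = +314 − D
Setting this equal to −22 kJ gives D = 336 kJ/mol.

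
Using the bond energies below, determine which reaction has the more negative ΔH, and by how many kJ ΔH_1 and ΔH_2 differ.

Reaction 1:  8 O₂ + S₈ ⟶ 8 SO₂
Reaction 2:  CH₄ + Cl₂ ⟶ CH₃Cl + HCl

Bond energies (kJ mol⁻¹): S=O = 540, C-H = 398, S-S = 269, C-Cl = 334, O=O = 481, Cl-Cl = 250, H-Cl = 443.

Reaction 1, by 2511 kJ

Reaction 1:
  Bonds broken (reactants):
    O=O: 8 × 481 = 3848
    S-S: 8 × 269 = 2152
    Σ(broken) = 6000 kJ
  Bonds formed (products):
    S=O: 16 × 540 = 8640
    Σ(formed) = 8640 kJ
  ΔH_1 = 6000 − 8640 = −2640 kJ
Reaction 2:
  Bonds broken (reactants):
    C-H: 4 × 398 = 1592
    Cl-Cl: 1 × 250 = 250
    Σ(broken) = 1842 kJ
  Bonds formed (products):
    C-Cl: 1 × 334 = 334
    C-H: 3 × 398 = 1194
    H-Cl: 1 × 443 = 443
    Σ(formed) = 1971 kJ
  ΔH_2 = 1842 − 1971 = −129 kJ
ΔH_1 − ΔH_2 = −2511 kJ, so reaction 1 has the more negative ΔH; |ΔH_1 − ΔH_2| = 2511 kJ.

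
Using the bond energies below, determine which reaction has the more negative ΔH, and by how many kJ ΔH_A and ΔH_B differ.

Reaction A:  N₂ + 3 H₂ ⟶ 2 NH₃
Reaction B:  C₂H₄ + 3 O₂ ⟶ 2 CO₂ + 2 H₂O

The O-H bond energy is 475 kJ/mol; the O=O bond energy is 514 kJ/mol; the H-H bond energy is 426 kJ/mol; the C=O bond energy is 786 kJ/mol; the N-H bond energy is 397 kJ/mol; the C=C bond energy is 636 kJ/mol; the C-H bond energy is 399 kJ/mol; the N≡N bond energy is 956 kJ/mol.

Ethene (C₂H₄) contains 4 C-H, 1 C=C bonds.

Reaction B, by 1122 kJ

Reaction A:
  Bonds broken (reactants):
    H-H: 3 × 426 = 1278
    N≡N: 1 × 956 = 956
    Σ(broken) = 2234 kJ
  Bonds formed (products):
    N-H: 6 × 397 = 2382
    Σ(formed) = 2382 kJ
  ΔH_A = 2234 − 2382 = −148 kJ
Reaction B:
  Bonds broken (reactants):
    C-H: 4 × 399 = 1596
    C=C: 1 × 636 = 636
    O=O: 3 × 514 = 1542
    Σ(broken) = 3774 kJ
  Bonds formed (products):
    C=O: 4 × 786 = 3144
    O-H: 4 × 475 = 1900
    Σ(formed) = 5044 kJ
  ΔH_B = 3774 − 5044 = −1270 kJ
ΔH_A − ΔH_B = +1122 kJ, so reaction B has the more negative ΔH; |ΔH_A − ΔH_B| = 1122 kJ.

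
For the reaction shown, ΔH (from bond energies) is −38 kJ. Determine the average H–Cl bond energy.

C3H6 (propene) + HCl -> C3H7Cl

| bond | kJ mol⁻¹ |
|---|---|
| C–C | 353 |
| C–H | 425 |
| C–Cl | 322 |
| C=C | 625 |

Let D be the H–Cl bond energy.
Σ(broken) = 1×353 + 6×425 + 1×625 + 1×D = 3528 + D
Σ(formed) = 2×353 + 1×322 + 7×425 = 4003
ΔH = Σ(broken) − Σ(formed) = (3528 + D) − (4003) = −475 + D
Setting this equal to −38 kJ gives D = 437 kJ/mol.

D(H–Cl) ≈ 437 kJ/mol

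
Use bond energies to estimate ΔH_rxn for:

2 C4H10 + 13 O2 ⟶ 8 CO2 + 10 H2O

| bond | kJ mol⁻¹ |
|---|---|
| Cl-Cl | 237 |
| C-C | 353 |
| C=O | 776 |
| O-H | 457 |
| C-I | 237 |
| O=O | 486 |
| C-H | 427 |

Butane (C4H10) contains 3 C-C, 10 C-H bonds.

Bonds broken (reactants):
  C-C: 6 × 353 = 2118
  C-H: 20 × 427 = 8540
  O=O: 13 × 486 = 6318
  Σ(broken) = 16976 kJ
Bonds formed (products):
  C=O: 16 × 776 = 12416
  O-H: 20 × 457 = 9140
  Σ(formed) = 21556 kJ
ΔH = Σ(broken) − Σ(formed) = 16976 − 21556 = −4580 kJ

ΔH ≈ −4580 kJ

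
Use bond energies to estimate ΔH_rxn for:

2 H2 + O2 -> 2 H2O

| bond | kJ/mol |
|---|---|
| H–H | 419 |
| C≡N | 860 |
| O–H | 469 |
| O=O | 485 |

ΔH ≈ −553 kJ

Bonds broken (reactants):
  H–H: 2 × 419 = 838
  O=O: 1 × 485 = 485
  Σ(broken) = 1323 kJ
Bonds formed (products):
  O–H: 4 × 469 = 1876
  Σ(formed) = 1876 kJ
ΔH = Σ(broken) − Σ(formed) = 1323 − 1876 = −553 kJ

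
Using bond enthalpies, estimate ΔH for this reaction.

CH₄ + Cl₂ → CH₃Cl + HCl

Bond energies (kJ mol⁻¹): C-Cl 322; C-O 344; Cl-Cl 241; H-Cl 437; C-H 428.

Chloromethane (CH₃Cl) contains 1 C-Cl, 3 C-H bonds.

ΔH ≈ −90 kJ

Bonds broken (reactants):
  C-H: 4 × 428 = 1712
  Cl-Cl: 1 × 241 = 241
  Σ(broken) = 1953 kJ
Bonds formed (products):
  C-Cl: 1 × 322 = 322
  C-H: 3 × 428 = 1284
  H-Cl: 1 × 437 = 437
  Σ(formed) = 2043 kJ
ΔH = Σ(broken) − Σ(formed) = 1953 − 2043 = −90 kJ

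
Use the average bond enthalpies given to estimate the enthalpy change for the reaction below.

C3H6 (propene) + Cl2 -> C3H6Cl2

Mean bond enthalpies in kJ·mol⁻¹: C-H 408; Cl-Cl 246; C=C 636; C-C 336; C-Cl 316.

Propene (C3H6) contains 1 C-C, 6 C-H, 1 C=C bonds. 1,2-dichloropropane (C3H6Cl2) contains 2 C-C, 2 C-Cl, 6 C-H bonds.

Bonds broken (reactants):
  C-C: 1 × 336 = 336
  C-H: 6 × 408 = 2448
  C=C: 1 × 636 = 636
  Cl-Cl: 1 × 246 = 246
  Σ(broken) = 3666 kJ
Bonds formed (products):
  C-C: 2 × 336 = 672
  C-Cl: 2 × 316 = 632
  C-H: 6 × 408 = 2448
  Σ(formed) = 3752 kJ
ΔH = Σ(broken) − Σ(formed) = 3666 − 3752 = −86 kJ

ΔH ≈ −86 kJ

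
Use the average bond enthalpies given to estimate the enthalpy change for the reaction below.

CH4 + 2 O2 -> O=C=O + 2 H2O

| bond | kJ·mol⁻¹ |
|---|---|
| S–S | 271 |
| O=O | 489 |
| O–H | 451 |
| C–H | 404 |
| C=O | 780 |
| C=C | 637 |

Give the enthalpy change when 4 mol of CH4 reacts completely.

ΔH = −3080 kJ

Bonds broken (reactants):
  C–H: 4 × 404 = 1616
  O=O: 2 × 489 = 978
  Σ(broken) = 2594 kJ
Bonds formed (products):
  C=O: 2 × 780 = 1560
  O–H: 4 × 451 = 1804
  Σ(formed) = 3364 kJ
ΔH = Σ(broken) − Σ(formed) = 2594 − 3364 = −770 kJ
For 4× the reaction as written: 4 × (−770) = −3080 kJ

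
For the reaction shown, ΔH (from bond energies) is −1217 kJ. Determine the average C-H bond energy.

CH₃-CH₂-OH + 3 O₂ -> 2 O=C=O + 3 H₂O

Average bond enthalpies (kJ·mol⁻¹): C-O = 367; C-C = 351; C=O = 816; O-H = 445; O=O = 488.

D(C-H) ≈ 418 kJ/mol

Let D be the C-H bond energy.
Σ(broken) = 1×351 + 5×D + 1×367 + 1×445 + 3×488 = 2627 + 5D
Σ(formed) = 4×816 + 6×445 = 5934
ΔH = Σ(broken) − Σ(formed) = (2627 + 5D) − (5934) = −3307 + 5D
Setting this equal to −1217 kJ gives 5D = 2090, so D = 418 kJ/mol.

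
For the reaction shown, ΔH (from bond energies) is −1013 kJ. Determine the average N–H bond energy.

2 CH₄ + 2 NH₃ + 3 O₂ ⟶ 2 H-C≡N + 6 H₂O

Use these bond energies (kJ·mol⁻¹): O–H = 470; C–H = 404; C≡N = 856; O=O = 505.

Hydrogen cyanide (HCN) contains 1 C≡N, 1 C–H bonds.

D(N–H) ≈ 400 kJ/mol

Let D be the N–H bond energy.
Σ(broken) = 8×404 + 6×D + 3×505 = 4747 + 6D
Σ(formed) = 2×856 + 2×404 + 12×470 = 8160
ΔH = Σ(broken) − Σ(formed) = (4747 + 6D) − (8160) = −3413 + 6D
Setting this equal to −1013 kJ gives 6D = 2400, so D = 400 kJ/mol.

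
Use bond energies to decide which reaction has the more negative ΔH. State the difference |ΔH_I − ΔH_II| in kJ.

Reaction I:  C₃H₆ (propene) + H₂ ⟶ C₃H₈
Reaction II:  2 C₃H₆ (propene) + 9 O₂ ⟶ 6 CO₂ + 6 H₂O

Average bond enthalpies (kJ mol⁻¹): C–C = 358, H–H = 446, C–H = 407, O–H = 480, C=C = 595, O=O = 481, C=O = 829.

Reaction II, by 4458 kJ

Reaction I:
  Bonds broken (reactants):
    C–C: 1 × 358 = 358
    C–H: 6 × 407 = 2442
    C=C: 1 × 595 = 595
    H–H: 1 × 446 = 446
    Σ(broken) = 3841 kJ
  Bonds formed (products):
    C–C: 2 × 358 = 716
    C–H: 8 × 407 = 3256
    Σ(formed) = 3972 kJ
  ΔH_I = 3841 − 3972 = −131 kJ
Reaction II:
  Bonds broken (reactants):
    C–C: 2 × 358 = 716
    C–H: 12 × 407 = 4884
    C=C: 2 × 595 = 1190
    O=O: 9 × 481 = 4329
    Σ(broken) = 11119 kJ
  Bonds formed (products):
    C=O: 12 × 829 = 9948
    O–H: 12 × 480 = 5760
    Σ(formed) = 15708 kJ
  ΔH_II = 11119 − 15708 = −4589 kJ
ΔH_I − ΔH_II = +4458 kJ, so reaction II has the more negative ΔH; |ΔH_I − ΔH_II| = 4458 kJ.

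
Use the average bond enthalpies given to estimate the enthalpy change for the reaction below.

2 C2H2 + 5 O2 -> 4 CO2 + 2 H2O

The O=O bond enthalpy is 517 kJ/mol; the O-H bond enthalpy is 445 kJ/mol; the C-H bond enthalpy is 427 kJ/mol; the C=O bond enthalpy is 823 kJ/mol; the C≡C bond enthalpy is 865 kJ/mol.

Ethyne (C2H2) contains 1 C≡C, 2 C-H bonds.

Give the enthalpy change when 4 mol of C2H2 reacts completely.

Bonds broken (reactants):
  C≡C: 2 × 865 = 1730
  C-H: 4 × 427 = 1708
  O=O: 5 × 517 = 2585
  Σ(broken) = 6023 kJ
Bonds formed (products):
  C=O: 8 × 823 = 6584
  O-H: 4 × 445 = 1780
  Σ(formed) = 8364 kJ
ΔH = Σ(broken) − Σ(formed) = 6023 − 8364 = −2341 kJ
For 2× the reaction as written: 2 × (−2341) = −4682 kJ

ΔH = −4682 kJ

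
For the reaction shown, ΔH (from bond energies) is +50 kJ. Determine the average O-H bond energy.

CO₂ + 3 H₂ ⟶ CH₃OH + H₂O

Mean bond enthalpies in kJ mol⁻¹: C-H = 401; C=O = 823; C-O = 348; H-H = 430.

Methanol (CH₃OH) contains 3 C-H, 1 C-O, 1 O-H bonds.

D(O-H) ≈ 445 kJ/mol

Let D be the O-H bond energy.
Σ(broken) = 2×823 + 3×430 = 2936
Σ(formed) = 3×401 + 1×348 + 3×D = 1551 + 3D
ΔH = Σ(broken) − Σ(formed) = (2936) − (1551 + 3D) = +1385 − 3D
Setting this equal to +50 kJ gives 3D = 1335, so D = 445 kJ/mol.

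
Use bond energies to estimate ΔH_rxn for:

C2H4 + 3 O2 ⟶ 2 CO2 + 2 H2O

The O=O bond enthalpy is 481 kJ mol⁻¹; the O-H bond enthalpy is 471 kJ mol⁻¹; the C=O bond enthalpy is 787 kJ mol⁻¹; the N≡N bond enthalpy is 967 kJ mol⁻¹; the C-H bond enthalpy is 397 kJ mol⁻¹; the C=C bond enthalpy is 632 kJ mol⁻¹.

ΔH ≈ −1369 kJ

Bonds broken (reactants):
  C-H: 4 × 397 = 1588
  C=C: 1 × 632 = 632
  O=O: 3 × 481 = 1443
  Σ(broken) = 3663 kJ
Bonds formed (products):
  C=O: 4 × 787 = 3148
  O-H: 4 × 471 = 1884
  Σ(formed) = 5032 kJ
ΔH = Σ(broken) − Σ(formed) = 3663 − 5032 = −1369 kJ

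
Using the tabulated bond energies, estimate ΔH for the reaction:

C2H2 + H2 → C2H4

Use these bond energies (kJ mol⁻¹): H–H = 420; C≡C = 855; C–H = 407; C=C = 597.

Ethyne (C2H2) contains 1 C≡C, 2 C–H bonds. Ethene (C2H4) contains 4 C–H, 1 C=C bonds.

ΔH ≈ −136 kJ

Bonds broken (reactants):
  C≡C: 1 × 855 = 855
  C–H: 2 × 407 = 814
  H–H: 1 × 420 = 420
  Σ(broken) = 2089 kJ
Bonds formed (products):
  C–H: 4 × 407 = 1628
  C=C: 1 × 597 = 597
  Σ(formed) = 2225 kJ
ΔH = Σ(broken) − Σ(formed) = 2089 − 2225 = −136 kJ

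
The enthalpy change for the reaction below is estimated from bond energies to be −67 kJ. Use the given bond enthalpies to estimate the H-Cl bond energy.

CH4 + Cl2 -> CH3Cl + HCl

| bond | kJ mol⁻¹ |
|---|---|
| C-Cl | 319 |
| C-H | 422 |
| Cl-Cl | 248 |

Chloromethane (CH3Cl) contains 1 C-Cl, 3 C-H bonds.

Let D be the H-Cl bond energy.
Σ(broken) = 4×422 + 1×248 = 1936
Σ(formed) = 1×319 + 3×422 + 1×D = 1585 + D
ΔH = Σ(broken) − Σ(formed) = (1936) − (1585 + D) = +351 − D
Setting this equal to −67 kJ gives D = 418 kJ/mol.

D(H-Cl) ≈ 418 kJ/mol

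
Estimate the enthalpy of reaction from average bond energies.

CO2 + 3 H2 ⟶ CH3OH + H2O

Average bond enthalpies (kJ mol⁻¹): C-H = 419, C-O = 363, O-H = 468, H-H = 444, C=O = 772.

Bonds broken (reactants):
  C=O: 2 × 772 = 1544
  H-H: 3 × 444 = 1332
  Σ(broken) = 2876 kJ
Bonds formed (products):
  C-H: 3 × 419 = 1257
  C-O: 1 × 363 = 363
  O-H: 3 × 468 = 1404
  Σ(formed) = 3024 kJ
ΔH = Σ(broken) − Σ(formed) = 2876 − 3024 = −148 kJ

ΔH ≈ −148 kJ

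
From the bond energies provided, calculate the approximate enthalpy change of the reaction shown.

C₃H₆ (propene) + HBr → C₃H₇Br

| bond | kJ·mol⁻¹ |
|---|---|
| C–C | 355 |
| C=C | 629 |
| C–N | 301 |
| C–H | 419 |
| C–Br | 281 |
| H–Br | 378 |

Bonds broken (reactants):
  C–C: 1 × 355 = 355
  C–H: 6 × 419 = 2514
  C=C: 1 × 629 = 629
  H–Br: 1 × 378 = 378
  Σ(broken) = 3876 kJ
Bonds formed (products):
  C–Br: 1 × 281 = 281
  C–C: 2 × 355 = 710
  C–H: 7 × 419 = 2933
  Σ(formed) = 3924 kJ
ΔH = Σ(broken) − Σ(formed) = 3876 − 3924 = −48 kJ

ΔH ≈ −48 kJ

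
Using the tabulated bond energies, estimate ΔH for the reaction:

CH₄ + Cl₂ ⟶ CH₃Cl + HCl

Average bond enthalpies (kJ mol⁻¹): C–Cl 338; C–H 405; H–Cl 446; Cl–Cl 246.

ΔH ≈ −133 kJ

Bonds broken (reactants):
  C–H: 4 × 405 = 1620
  Cl–Cl: 1 × 246 = 246
  Σ(broken) = 1866 kJ
Bonds formed (products):
  C–Cl: 1 × 338 = 338
  C–H: 3 × 405 = 1215
  H–Cl: 1 × 446 = 446
  Σ(formed) = 1999 kJ
ΔH = Σ(broken) − Σ(formed) = 1866 − 1999 = −133 kJ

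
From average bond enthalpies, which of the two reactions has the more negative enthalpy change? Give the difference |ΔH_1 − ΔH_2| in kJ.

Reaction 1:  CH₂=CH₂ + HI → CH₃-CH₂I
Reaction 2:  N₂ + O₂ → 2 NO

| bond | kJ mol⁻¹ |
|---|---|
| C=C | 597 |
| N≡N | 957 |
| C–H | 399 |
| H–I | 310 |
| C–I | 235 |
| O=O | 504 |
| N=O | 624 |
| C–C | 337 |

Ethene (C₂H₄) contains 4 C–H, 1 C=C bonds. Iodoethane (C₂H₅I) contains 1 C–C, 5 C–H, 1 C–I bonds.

Reaction 1:
  Bonds broken (reactants):
    C–H: 4 × 399 = 1596
    C=C: 1 × 597 = 597
    H–I: 1 × 310 = 310
    Σ(broken) = 2503 kJ
  Bonds formed (products):
    C–C: 1 × 337 = 337
    C–H: 5 × 399 = 1995
    C–I: 1 × 235 = 235
    Σ(formed) = 2567 kJ
  ΔH_1 = 2503 − 2567 = −64 kJ
Reaction 2:
  Bonds broken (reactants):
    N≡N: 1 × 957 = 957
    O=O: 1 × 504 = 504
    Σ(broken) = 1461 kJ
  Bonds formed (products):
    N=O: 2 × 624 = 1248
    Σ(formed) = 1248 kJ
  ΔH_2 = 1461 − 1248 = +213 kJ
ΔH_1 − ΔH_2 = −277 kJ, so reaction 1 has the more negative ΔH; |ΔH_1 − ΔH_2| = 277 kJ.

Reaction 1, by 277 kJ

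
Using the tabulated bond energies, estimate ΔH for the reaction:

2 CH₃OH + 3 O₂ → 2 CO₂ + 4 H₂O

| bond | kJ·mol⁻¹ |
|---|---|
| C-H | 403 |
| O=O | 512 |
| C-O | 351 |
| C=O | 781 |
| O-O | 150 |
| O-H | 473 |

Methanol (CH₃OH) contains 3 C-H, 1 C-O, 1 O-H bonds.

Bonds broken (reactants):
  C-H: 6 × 403 = 2418
  C-O: 2 × 351 = 702
  O-H: 2 × 473 = 946
  O=O: 3 × 512 = 1536
  Σ(broken) = 5602 kJ
Bonds formed (products):
  C=O: 4 × 781 = 3124
  O-H: 8 × 473 = 3784
  Σ(formed) = 6908 kJ
ΔH = Σ(broken) − Σ(formed) = 5602 − 6908 = −1306 kJ

ΔH ≈ −1306 kJ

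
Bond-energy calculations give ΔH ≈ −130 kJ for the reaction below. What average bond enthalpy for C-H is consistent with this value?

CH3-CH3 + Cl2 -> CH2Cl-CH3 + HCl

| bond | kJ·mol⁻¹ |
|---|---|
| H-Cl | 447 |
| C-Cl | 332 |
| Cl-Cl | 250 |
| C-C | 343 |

D(C-H) ≈ 399 kJ/mol

Let D be the C-H bond energy.
Σ(broken) = 1×343 + 6×D + 1×250 = 593 + 6D
Σ(formed) = 1×343 + 1×332 + 5×D + 1×447 = 1122 + 5D
ΔH = Σ(broken) − Σ(formed) = (593 + 6D) − (1122 + 5D) = −529 + D
Setting this equal to −130 kJ gives D = 399 kJ/mol.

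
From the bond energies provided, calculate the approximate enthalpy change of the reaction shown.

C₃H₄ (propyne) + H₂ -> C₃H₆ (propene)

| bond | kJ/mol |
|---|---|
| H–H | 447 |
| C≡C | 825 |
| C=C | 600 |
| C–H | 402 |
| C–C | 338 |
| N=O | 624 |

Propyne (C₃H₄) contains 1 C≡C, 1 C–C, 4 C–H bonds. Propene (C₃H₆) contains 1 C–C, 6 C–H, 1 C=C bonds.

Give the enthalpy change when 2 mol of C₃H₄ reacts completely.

ΔH = −264 kJ

Bonds broken (reactants):
  C≡C: 1 × 825 = 825
  C–C: 1 × 338 = 338
  C–H: 4 × 402 = 1608
  H–H: 1 × 447 = 447
  Σ(broken) = 3218 kJ
Bonds formed (products):
  C–C: 1 × 338 = 338
  C–H: 6 × 402 = 2412
  C=C: 1 × 600 = 600
  Σ(formed) = 3350 kJ
ΔH = Σ(broken) − Σ(formed) = 3218 − 3350 = −132 kJ
For 2× the reaction as written: 2 × (−132) = −264 kJ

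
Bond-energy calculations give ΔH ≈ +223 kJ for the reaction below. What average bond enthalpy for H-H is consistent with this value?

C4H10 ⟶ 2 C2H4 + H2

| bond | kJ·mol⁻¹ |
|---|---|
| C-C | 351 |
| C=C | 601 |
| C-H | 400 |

Let D be the H-H bond energy.
Σ(broken) = 3×351 + 10×400 = 5053
Σ(formed) = 8×400 + 2×601 + 1×D = 4402 + D
ΔH = Σ(broken) − Σ(formed) = (5053) − (4402 + D) = +651 − D
Setting this equal to +223 kJ gives D = 428 kJ/mol.

D(H-H) ≈ 428 kJ/mol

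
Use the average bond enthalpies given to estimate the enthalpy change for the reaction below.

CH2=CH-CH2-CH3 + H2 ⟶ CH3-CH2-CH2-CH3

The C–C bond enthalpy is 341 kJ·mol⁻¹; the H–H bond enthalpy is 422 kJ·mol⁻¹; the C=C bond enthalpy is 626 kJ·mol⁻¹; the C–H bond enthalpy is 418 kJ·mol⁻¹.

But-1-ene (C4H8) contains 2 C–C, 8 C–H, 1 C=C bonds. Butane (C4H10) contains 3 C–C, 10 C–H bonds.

ΔH ≈ −129 kJ

Bonds broken (reactants):
  C–C: 2 × 341 = 682
  C–H: 8 × 418 = 3344
  C=C: 1 × 626 = 626
  H–H: 1 × 422 = 422
  Σ(broken) = 5074 kJ
Bonds formed (products):
  C–C: 3 × 341 = 1023
  C–H: 10 × 418 = 4180
  Σ(formed) = 5203 kJ
ΔH = Σ(broken) − Σ(formed) = 5074 − 5203 = −129 kJ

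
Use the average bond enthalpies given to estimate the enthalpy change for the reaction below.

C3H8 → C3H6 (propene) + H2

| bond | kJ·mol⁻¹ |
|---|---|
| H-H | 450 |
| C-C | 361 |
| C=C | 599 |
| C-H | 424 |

ΔH ≈ +160 kJ

Bonds broken (reactants):
  C-C: 2 × 361 = 722
  C-H: 8 × 424 = 3392
  Σ(broken) = 4114 kJ
Bonds formed (products):
  C-C: 1 × 361 = 361
  C-H: 6 × 424 = 2544
  C=C: 1 × 599 = 599
  H-H: 1 × 450 = 450
  Σ(formed) = 3954 kJ
ΔH = Σ(broken) − Σ(formed) = 4114 − 3954 = +160 kJ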